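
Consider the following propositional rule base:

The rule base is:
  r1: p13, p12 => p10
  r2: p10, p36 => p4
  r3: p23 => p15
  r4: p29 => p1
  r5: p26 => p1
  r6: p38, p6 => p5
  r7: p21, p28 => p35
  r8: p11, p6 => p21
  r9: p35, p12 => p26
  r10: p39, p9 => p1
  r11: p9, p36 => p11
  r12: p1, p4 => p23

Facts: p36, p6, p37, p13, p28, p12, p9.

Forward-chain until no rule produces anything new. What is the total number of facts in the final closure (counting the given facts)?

Round 1: r1 [p13, p12 => p10]; r11 [p9, p36 => p11]. Adds p10, p11.
Round 2: r2 [p10, p36 => p4]; r8 [p11, p6 => p21]. Adds p4, p21.
Round 3: r7 [p21, p28 => p35]. Adds p35.
Round 4: r9 [p35, p12 => p26]. Adds p26.
Round 5: r5 [p26 => p1]. Adds p1.
Round 6: r12 [p1, p4 => p23]. Adds p23.
Round 7: r3 [p23 => p15]. Adds p15.
Closure: {p1, p10, p11, p12, p13, p15, p21, p23, p26, p28, p35, p36, p37, p4, p6, p9} — 16 facts.

16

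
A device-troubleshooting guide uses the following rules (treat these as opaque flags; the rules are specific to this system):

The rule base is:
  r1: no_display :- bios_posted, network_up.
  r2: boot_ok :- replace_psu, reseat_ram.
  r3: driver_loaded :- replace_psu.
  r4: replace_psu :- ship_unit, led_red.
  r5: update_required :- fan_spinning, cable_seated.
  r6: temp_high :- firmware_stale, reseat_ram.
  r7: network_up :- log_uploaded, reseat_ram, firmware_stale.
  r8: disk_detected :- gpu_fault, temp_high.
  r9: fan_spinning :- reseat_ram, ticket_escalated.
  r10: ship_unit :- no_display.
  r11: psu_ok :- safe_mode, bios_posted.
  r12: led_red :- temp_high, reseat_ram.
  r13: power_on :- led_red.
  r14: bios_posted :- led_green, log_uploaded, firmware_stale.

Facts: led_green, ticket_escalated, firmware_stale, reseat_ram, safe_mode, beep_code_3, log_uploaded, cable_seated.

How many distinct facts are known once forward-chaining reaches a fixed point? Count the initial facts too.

Round 1 fires r6, r7, r9, r14, giving temp_high, network_up, fan_spinning, bios_posted.
Round 2 fires r1, r5, r11, r12, giving no_display, update_required, psu_ok, led_red.
Round 3 fires r10, r13, giving ship_unit, power_on.
Round 4 fires r4, giving replace_psu.
Round 5 fires r2, r3, giving boot_ok, driver_loaded.
Closure: {beep_code_3, bios_posted, boot_ok, cable_seated, driver_loaded, fan_spinning, firmware_stale, led_green, led_red, log_uploaded, network_up, no_display, power_on, psu_ok, replace_psu, reseat_ram, safe_mode, ship_unit, temp_high, ticket_escalated, update_required} — 21 facts.

21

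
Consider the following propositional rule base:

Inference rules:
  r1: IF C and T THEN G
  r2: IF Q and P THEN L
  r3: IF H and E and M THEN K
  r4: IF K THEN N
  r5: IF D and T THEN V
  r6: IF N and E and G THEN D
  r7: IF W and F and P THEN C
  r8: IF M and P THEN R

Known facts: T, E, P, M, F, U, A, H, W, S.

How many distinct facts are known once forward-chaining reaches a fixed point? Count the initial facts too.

Round 1: r3 [IF H and E and M THEN K]; r7 [IF W and F and P THEN C]; r8 [IF M and P THEN R]. New: K, C, R.
Round 2: r1 [IF C and T THEN G]; r4 [IF K THEN N]. New: G, N.
Round 3: r6 [IF N and E and G THEN D]. New: D.
Round 4: r5 [IF D and T THEN V]. New: V.
Closure: {A, C, D, E, F, G, H, K, M, N, P, R, S, T, U, V, W} — 17 facts.

17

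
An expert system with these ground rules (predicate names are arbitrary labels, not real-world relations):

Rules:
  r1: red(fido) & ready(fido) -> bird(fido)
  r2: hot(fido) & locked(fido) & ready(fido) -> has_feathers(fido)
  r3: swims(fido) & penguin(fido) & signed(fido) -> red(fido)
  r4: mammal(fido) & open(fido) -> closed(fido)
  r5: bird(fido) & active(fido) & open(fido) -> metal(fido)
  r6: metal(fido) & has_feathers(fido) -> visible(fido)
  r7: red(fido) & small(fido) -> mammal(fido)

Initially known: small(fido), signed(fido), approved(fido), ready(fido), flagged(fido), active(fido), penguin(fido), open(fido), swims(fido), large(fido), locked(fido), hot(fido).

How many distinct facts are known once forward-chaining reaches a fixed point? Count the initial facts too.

Round 1: r2 [hot(fido) & locked(fido) & ready(fido) -> has_feathers(fido)]; r3 [swims(fido) & penguin(fido) & signed(fido) -> red(fido)]. Adds has_feathers(fido), red(fido).
Round 2: r1 [red(fido) & ready(fido) -> bird(fido)]; r7 [red(fido) & small(fido) -> mammal(fido)]. Adds bird(fido), mammal(fido).
Round 3: r4 [mammal(fido) & open(fido) -> closed(fido)]; r5 [bird(fido) & active(fido) & open(fido) -> metal(fido)]. Adds closed(fido), metal(fido).
Round 4: r6 [metal(fido) & has_feathers(fido) -> visible(fido)]. Adds visible(fido).
Closure: {active(fido), approved(fido), bird(fido), closed(fido), flagged(fido), has_feathers(fido), hot(fido), large(fido), locked(fido), mammal(fido), metal(fido), open(fido), penguin(fido), ready(fido), red(fido), signed(fido), small(fido), swims(fido), visible(fido)} — 19 facts.

19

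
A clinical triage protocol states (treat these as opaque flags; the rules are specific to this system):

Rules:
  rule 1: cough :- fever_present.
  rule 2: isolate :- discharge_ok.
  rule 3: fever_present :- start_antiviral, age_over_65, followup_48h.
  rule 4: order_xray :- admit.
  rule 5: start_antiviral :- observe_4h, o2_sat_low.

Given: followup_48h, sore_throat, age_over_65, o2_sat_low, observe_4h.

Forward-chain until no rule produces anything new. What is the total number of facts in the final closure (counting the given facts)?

8

[1] rule 5 [start_antiviral :- observe_4h, o2_sat_low.]. ⇒ new: start_antiviral.
[2] rule 3 [fever_present :- start_antiviral, age_over_65, followup_48h.]. ⇒ new: fever_present.
[3] rule 1 [cough :- fever_present.]. ⇒ new: cough.
Closure: {age_over_65, cough, fever_present, followup_48h, o2_sat_low, observe_4h, sore_throat, start_antiviral} — 8 facts.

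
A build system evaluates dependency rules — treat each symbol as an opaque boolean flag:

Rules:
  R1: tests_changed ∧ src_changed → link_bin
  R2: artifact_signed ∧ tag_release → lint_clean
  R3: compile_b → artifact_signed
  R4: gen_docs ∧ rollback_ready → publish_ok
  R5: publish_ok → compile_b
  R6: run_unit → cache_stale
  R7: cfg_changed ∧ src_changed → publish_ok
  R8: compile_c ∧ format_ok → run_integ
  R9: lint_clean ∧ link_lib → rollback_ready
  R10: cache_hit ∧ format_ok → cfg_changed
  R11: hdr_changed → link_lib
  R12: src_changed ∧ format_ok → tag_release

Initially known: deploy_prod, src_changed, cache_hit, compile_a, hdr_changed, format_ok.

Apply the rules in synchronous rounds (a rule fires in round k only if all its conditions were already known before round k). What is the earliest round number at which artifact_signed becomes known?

4

[1] R10 [cache_hit ∧ format_ok → cfg_changed]; R11 [hdr_changed → link_lib]; R12 [src_changed ∧ format_ok → tag_release]. ⇒ new: cfg_changed, link_lib, tag_release.
[2] R7 [cfg_changed ∧ src_changed → publish_ok]. ⇒ new: publish_ok.
[3] R5 [publish_ok → compile_b]. ⇒ new: compile_b.
[4] R3 [compile_b → artifact_signed]. ⇒ new: artifact_signed.
artifact_signed first appears in round 4.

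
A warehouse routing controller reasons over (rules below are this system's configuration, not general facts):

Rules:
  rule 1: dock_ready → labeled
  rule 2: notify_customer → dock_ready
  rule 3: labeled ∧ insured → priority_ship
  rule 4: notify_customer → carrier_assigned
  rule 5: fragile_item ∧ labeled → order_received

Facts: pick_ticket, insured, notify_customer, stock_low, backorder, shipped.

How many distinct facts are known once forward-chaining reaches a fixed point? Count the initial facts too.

10

[1] rule 2 [notify_customer → dock_ready]; rule 4 [notify_customer → carrier_assigned]. ⇒ new: dock_ready, carrier_assigned.
[2] rule 1 [dock_ready → labeled]. ⇒ new: labeled.
[3] rule 3 [labeled ∧ insured → priority_ship]. ⇒ new: priority_ship.
Closure: {backorder, carrier_assigned, dock_ready, insured, labeled, notify_customer, pick_ticket, priority_ship, shipped, stock_low} — 10 facts.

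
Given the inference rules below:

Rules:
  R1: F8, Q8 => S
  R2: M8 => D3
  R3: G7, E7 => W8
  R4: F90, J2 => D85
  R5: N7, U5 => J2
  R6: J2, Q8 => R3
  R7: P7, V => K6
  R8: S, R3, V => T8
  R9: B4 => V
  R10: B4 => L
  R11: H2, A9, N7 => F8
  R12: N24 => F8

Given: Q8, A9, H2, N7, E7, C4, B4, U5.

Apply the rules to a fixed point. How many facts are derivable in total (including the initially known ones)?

Round 1 fires R5, R9, R10, R11, giving J2, V, L, F8.
Round 2 fires R1, R6, giving S, R3.
Round 3 fires R8, giving T8.
Closure: {A9, B4, C4, E7, F8, H2, J2, L, N7, Q8, R3, S, T8, U5, V} — 15 facts.

15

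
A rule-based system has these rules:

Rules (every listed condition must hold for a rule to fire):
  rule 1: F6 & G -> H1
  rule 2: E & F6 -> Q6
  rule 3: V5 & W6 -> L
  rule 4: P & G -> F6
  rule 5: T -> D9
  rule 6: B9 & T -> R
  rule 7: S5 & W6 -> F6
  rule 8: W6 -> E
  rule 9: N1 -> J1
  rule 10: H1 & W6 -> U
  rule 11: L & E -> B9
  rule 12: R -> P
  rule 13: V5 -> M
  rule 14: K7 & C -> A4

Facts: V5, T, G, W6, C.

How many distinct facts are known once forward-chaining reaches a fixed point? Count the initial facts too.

Round 1 fires rule 3, rule 5, rule 8, rule 13, giving L, D9, E, M.
Round 2 fires rule 11, giving B9.
Round 3 fires rule 6, giving R.
Round 4 fires rule 12, giving P.
Round 5 fires rule 4, giving F6.
Round 6 fires rule 1, rule 2, giving H1, Q6.
Round 7 fires rule 10, giving U.
Closure: {B9, C, D9, E, F6, G, H1, L, M, P, Q6, R, T, U, V5, W6} — 16 facts.

16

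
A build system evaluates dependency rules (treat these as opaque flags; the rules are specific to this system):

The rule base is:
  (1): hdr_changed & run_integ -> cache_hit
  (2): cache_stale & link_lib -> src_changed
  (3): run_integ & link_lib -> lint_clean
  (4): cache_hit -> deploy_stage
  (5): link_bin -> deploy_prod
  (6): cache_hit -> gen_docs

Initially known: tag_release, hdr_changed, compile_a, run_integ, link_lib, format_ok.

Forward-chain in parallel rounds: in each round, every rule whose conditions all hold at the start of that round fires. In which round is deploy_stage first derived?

Round 1 — (1), (3), derive cache_hit, lint_clean.
Round 2 — (4), (6), derive deploy_stage, gen_docs.
deploy_stage first appears in round 2.

2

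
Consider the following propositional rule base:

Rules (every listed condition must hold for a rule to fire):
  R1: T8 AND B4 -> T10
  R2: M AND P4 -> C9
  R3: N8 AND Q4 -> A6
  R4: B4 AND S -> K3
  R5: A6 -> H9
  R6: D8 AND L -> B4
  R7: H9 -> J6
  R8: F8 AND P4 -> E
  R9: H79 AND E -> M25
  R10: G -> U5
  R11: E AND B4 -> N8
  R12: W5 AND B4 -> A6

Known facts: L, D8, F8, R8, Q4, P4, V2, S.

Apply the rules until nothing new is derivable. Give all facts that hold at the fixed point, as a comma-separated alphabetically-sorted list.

Round 1 — R6, R8, derive B4, E.
Round 2 — R4, R11, derive K3, N8.
Round 3 — R3, derive A6.
Round 4 — R5, derive H9.
Round 5 — R7, derive J6.

A6, B4, D8, E, F8, H9, J6, K3, L, N8, P4, Q4, R8, S, V2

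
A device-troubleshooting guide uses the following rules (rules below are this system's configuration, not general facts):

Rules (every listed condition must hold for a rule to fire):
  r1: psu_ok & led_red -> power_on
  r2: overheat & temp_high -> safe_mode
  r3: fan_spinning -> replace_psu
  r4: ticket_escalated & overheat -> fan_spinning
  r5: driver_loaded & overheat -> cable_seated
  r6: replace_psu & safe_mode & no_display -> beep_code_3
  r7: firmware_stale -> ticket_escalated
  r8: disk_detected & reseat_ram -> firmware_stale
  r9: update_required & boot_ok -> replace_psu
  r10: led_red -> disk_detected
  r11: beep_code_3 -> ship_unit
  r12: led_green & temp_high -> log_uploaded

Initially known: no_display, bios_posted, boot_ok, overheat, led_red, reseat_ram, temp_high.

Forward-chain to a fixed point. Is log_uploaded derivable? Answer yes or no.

Round 1 fires r2, r10, giving safe_mode, disk_detected.
Round 2 fires r8, giving firmware_stale.
Round 3 fires r7, giving ticket_escalated.
Round 4 fires r4, giving fan_spinning.
Round 5 fires r3, giving replace_psu.
Round 6 fires r6, giving beep_code_3.
Round 7 fires r11, giving ship_unit.
Fixed point reached. log_uploaded is concluded only by r12; r12 needs led_green (never derived).

no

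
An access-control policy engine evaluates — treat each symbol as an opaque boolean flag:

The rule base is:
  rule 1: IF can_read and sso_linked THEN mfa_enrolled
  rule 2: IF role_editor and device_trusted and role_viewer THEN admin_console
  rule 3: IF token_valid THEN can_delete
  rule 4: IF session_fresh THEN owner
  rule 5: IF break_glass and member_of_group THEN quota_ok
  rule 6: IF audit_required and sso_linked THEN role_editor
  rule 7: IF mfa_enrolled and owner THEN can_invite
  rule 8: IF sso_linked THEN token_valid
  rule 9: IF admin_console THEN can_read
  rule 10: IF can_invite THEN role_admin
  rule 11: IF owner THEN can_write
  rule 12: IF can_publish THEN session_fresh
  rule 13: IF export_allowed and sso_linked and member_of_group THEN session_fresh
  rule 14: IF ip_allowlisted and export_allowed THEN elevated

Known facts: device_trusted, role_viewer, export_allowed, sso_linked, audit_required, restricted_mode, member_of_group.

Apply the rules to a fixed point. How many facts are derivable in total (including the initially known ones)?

Round 1: rule 6 [IF audit_required and sso_linked THEN role_editor]; rule 8 [IF sso_linked THEN token_valid]; rule 13 [IF export_allowed and sso_linked and member_of_group THEN session_fresh]. Adds role_editor, token_valid, session_fresh.
Round 2: rule 2 [IF role_editor and device_trusted and role_viewer THEN admin_console]; rule 3 [IF token_valid THEN can_delete]; rule 4 [IF session_fresh THEN owner]. Adds admin_console, can_delete, owner.
Round 3: rule 9 [IF admin_console THEN can_read]; rule 11 [IF owner THEN can_write]. Adds can_read, can_write.
Round 4: rule 1 [IF can_read and sso_linked THEN mfa_enrolled]. Adds mfa_enrolled.
Round 5: rule 7 [IF mfa_enrolled and owner THEN can_invite]. Adds can_invite.
Round 6: rule 10 [IF can_invite THEN role_admin]. Adds role_admin.
Closure: {admin_console, audit_required, can_delete, can_invite, can_read, can_write, device_trusted, export_allowed, member_of_group, mfa_enrolled, owner, restricted_mode, role_admin, role_editor, role_viewer, session_fresh, sso_linked, token_valid} — 18 facts.

18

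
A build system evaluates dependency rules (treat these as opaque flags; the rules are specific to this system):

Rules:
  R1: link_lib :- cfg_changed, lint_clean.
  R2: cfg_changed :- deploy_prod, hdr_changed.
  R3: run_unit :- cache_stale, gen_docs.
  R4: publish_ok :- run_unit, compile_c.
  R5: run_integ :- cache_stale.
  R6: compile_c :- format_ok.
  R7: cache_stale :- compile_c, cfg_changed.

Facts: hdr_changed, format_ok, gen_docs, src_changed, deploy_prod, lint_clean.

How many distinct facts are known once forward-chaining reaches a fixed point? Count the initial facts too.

Round 1: R2 [cfg_changed :- deploy_prod, hdr_changed.]; R6 [compile_c :- format_ok.]. Adds cfg_changed, compile_c.
Round 2: R1 [link_lib :- cfg_changed, lint_clean.]; R7 [cache_stale :- compile_c, cfg_changed.]. Adds link_lib, cache_stale.
Round 3: R3 [run_unit :- cache_stale, gen_docs.]; R5 [run_integ :- cache_stale.]. Adds run_unit, run_integ.
Round 4: R4 [publish_ok :- run_unit, compile_c.]. Adds publish_ok.
Closure: {cache_stale, cfg_changed, compile_c, deploy_prod, format_ok, gen_docs, hdr_changed, link_lib, lint_clean, publish_ok, run_integ, run_unit, src_changed} — 13 facts.

13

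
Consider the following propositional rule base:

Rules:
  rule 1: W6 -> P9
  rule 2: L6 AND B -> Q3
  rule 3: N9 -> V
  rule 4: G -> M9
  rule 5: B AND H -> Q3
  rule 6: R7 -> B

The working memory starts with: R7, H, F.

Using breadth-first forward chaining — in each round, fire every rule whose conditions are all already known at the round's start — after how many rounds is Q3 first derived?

[1] rule 6 [R7 -> B]. ⇒ new: B.
[2] rule 5 [B AND H -> Q3]. ⇒ new: Q3.
Q3 first appears in round 2.

2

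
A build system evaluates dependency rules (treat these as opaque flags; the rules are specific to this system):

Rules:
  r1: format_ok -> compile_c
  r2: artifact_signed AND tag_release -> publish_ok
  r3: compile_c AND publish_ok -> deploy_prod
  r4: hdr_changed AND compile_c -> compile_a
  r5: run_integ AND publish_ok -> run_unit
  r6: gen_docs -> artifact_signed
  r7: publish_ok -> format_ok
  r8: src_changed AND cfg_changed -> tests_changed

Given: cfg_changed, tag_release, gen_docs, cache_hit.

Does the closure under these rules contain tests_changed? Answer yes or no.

no

Round 1 — r6, derive artifact_signed.
Round 2 — r2, derive publish_ok.
Round 3 — r7, derive format_ok.
Round 4 — r1, derive compile_c.
Round 5 — r3, derive deploy_prod.
Fixed point reached. tests_changed is concluded only by r8; r8 needs src_changed (never derived).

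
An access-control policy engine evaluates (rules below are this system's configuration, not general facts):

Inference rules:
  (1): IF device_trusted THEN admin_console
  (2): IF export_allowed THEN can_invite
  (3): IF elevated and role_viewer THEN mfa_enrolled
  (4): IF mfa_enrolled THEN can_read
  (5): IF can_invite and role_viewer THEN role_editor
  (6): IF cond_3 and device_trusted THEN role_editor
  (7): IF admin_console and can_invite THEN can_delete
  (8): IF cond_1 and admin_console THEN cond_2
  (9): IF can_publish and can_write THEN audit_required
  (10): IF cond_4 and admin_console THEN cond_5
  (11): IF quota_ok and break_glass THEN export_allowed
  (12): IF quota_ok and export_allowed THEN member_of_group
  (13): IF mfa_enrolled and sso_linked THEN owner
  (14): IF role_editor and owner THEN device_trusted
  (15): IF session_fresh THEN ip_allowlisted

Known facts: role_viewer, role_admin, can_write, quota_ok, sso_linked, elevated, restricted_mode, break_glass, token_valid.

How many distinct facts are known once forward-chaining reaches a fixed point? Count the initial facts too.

[1] (3) [IF elevated and role_viewer THEN mfa_enrolled]; (11) [IF quota_ok and break_glass THEN export_allowed]. ⇒ new: mfa_enrolled, export_allowed.
[2] (2) [IF export_allowed THEN can_invite]; (4) [IF mfa_enrolled THEN can_read]; (12) [IF quota_ok and export_allowed THEN member_of_group]; (13) [IF mfa_enrolled and sso_linked THEN owner]. ⇒ new: can_invite, can_read, member_of_group, owner.
[3] (5) [IF can_invite and role_viewer THEN role_editor]. ⇒ new: role_editor.
[4] (14) [IF role_editor and owner THEN device_trusted]. ⇒ new: device_trusted.
[5] (1) [IF device_trusted THEN admin_console]. ⇒ new: admin_console.
[6] (7) [IF admin_console and can_invite THEN can_delete]. ⇒ new: can_delete.
Closure: {admin_console, break_glass, can_delete, can_invite, can_read, can_write, device_trusted, elevated, export_allowed, member_of_group, mfa_enrolled, owner, quota_ok, restricted_mode, role_admin, role_editor, role_viewer, sso_linked, token_valid} — 19 facts.

19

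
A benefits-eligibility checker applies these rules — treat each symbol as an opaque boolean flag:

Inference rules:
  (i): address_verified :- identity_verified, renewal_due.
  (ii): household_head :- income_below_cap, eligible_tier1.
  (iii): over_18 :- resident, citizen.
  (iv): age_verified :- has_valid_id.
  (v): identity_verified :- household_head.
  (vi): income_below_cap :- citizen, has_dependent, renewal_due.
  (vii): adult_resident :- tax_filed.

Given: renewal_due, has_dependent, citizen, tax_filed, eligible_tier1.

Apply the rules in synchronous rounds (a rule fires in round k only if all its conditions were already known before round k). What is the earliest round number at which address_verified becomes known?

Round 1: (vi) [income_below_cap :- citizen, has_dependent, renewal_due.]; (vii) [adult_resident :- tax_filed.]. Adds income_below_cap, adult_resident.
Round 2: (ii) [household_head :- income_below_cap, eligible_tier1.]. Adds household_head.
Round 3: (v) [identity_verified :- household_head.]. Adds identity_verified.
Round 4: (i) [address_verified :- identity_verified, renewal_due.]. Adds address_verified.
address_verified first appears in round 4.

4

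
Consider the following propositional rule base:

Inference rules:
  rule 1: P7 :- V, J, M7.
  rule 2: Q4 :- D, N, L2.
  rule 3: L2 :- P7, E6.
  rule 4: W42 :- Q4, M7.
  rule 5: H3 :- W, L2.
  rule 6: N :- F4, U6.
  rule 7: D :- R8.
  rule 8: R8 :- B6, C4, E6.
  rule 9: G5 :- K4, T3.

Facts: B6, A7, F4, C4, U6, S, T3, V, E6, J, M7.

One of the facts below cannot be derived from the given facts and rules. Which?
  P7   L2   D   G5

[1] rule 1 [P7 :- V, J, M7.]; rule 6 [N :- F4, U6.]; rule 8 [R8 :- B6, C4, E6.]. ⇒ new: P7, N, R8.
[2] rule 3 [L2 :- P7, E6.]; rule 7 [D :- R8.]. ⇒ new: L2, D.
[3] rule 2 [Q4 :- D, N, L2.]. ⇒ new: Q4.
[4] rule 4 [W42 :- Q4, M7.]. ⇒ new: W42.
Derived: L2 (round 2), D (round 2), P7 (round 1). G5 never appears in any round.

G5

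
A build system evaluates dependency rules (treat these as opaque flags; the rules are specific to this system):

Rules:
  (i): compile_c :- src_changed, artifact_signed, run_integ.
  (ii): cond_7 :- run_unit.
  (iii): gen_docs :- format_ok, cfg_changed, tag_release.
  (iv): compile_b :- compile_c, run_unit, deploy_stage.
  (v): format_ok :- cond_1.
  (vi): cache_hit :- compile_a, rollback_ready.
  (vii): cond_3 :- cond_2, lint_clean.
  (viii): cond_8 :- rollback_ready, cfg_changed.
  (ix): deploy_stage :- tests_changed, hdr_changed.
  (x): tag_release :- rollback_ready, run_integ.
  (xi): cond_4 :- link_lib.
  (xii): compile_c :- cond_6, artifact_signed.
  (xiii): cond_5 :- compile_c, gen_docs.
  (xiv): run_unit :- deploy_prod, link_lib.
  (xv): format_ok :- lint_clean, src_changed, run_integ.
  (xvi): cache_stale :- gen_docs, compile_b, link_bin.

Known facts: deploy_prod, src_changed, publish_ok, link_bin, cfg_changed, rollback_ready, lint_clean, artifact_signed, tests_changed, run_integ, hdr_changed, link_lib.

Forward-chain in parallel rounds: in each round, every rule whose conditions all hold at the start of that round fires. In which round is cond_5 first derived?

Round 1 fires (i), (viii), (ix), (x), (xi), (xiv), (xv), giving compile_c, cond_8, deploy_stage, tag_release, cond_4, run_unit, format_ok.
Round 2 fires (ii), (iii), (iv), giving cond_7, gen_docs, compile_b.
Round 3 fires (xiii), (xvi), giving cond_5, cache_stale.
cond_5 first appears in round 3.

3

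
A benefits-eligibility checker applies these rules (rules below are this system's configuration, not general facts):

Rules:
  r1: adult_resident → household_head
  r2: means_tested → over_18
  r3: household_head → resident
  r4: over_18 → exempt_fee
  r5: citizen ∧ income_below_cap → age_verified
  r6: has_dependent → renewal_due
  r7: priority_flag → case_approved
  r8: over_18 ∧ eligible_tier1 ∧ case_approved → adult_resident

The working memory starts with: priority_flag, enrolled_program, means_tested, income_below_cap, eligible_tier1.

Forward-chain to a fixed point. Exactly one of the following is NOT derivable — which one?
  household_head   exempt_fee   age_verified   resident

age_verified

Round 1 — r2, r7, derive over_18, case_approved.
Round 2 — r4, r8, derive exempt_fee, adult_resident.
Round 3 — r1, derive household_head.
Round 4 — r3, derive resident.
Derived: exempt_fee (round 2), household_head (round 3), resident (round 4). age_verified never appears in any round.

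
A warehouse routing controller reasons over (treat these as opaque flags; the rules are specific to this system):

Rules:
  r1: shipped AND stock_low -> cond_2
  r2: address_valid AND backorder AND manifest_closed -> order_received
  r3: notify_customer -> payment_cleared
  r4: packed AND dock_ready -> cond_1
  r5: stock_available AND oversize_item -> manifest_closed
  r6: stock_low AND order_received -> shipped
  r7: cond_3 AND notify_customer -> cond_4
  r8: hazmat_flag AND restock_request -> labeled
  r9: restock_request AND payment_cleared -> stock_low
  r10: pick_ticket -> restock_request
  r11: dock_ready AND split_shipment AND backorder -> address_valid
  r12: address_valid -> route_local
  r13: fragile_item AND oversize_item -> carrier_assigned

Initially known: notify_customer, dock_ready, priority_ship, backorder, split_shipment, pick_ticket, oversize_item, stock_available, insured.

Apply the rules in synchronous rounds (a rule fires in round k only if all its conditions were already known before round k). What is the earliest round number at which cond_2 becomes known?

Round 1 — r3, r5, r10, r11, derive payment_cleared, manifest_closed, restock_request, address_valid.
Round 2 — r2, r9, r12, derive order_received, stock_low, route_local.
Round 3 — r6, derive shipped.
Round 4 — r1, derive cond_2.
cond_2 first appears in round 4.

4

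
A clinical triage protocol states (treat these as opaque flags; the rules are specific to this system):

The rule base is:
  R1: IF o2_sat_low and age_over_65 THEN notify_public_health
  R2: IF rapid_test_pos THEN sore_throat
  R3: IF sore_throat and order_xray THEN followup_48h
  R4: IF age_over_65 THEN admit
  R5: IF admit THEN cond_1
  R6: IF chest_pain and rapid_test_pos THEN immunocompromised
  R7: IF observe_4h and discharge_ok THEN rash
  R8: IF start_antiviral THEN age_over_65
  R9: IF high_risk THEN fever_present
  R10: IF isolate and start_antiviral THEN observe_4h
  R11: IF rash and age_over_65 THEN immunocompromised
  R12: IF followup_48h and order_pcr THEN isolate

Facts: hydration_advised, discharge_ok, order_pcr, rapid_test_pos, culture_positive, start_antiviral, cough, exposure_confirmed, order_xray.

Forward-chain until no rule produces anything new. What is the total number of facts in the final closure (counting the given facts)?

18

Round 1 fires R2, R8, giving sore_throat, age_over_65.
Round 2 fires R3, R4, giving followup_48h, admit.
Round 3 fires R5, R12, giving cond_1, isolate.
Round 4 fires R10, giving observe_4h.
Round 5 fires R7, giving rash.
Round 6 fires R11, giving immunocompromised.
Closure: {admit, age_over_65, cond_1, cough, culture_positive, discharge_ok, exposure_confirmed, followup_48h, hydration_advised, immunocompromised, isolate, observe_4h, order_pcr, order_xray, rapid_test_pos, rash, sore_throat, start_antiviral} — 18 facts.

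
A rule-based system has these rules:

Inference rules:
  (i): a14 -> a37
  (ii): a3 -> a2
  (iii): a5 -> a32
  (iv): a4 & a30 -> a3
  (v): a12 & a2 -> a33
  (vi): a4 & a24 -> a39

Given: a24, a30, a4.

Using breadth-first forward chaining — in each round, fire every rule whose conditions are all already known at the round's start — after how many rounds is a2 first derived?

[1] (iv) [a4 & a30 -> a3]; (vi) [a4 & a24 -> a39]. ⇒ new: a3, a39.
[2] (ii) [a3 -> a2]. ⇒ new: a2.
a2 first appears in round 2.

2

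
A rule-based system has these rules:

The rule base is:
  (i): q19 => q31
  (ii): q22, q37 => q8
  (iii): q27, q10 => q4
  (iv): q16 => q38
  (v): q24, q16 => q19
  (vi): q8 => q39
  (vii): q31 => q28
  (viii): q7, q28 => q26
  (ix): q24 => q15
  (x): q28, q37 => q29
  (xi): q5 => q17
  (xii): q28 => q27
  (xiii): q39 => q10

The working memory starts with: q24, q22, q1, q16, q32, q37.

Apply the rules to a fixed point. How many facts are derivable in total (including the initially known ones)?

Round 1: (ii) [q22, q37 => q8]; (iv) [q16 => q38]; (v) [q24, q16 => q19]; (ix) [q24 => q15]. Adds q8, q38, q19, q15.
Round 2: (i) [q19 => q31]; (vi) [q8 => q39]. Adds q31, q39.
Round 3: (vii) [q31 => q28]; (xiii) [q39 => q10]. Adds q28, q10.
Round 4: (x) [q28, q37 => q29]; (xii) [q28 => q27]. Adds q29, q27.
Round 5: (iii) [q27, q10 => q4]. Adds q4.
Closure: {q1, q10, q15, q16, q19, q22, q24, q27, q28, q29, q31, q32, q37, q38, q39, q4, q8} — 17 facts.

17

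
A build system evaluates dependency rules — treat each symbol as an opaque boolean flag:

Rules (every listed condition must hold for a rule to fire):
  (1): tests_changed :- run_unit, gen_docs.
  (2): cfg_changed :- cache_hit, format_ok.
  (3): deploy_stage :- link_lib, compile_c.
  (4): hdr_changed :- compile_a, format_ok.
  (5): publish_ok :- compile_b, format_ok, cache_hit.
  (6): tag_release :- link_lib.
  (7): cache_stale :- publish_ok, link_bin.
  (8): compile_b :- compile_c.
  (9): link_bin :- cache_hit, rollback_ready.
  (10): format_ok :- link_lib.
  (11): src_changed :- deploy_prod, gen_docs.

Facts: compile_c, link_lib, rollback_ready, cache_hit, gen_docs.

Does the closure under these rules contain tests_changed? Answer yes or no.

Round 1 — (3), (6), (8), (9), (10), derive deploy_stage, tag_release, compile_b, link_bin, format_ok.
Round 2 — (2), (5), derive cfg_changed, publish_ok.
Round 3 — (7), derive cache_stale.
Fixed point reached. tests_changed is concluded only by (1); (1) needs run_unit (never derived).

no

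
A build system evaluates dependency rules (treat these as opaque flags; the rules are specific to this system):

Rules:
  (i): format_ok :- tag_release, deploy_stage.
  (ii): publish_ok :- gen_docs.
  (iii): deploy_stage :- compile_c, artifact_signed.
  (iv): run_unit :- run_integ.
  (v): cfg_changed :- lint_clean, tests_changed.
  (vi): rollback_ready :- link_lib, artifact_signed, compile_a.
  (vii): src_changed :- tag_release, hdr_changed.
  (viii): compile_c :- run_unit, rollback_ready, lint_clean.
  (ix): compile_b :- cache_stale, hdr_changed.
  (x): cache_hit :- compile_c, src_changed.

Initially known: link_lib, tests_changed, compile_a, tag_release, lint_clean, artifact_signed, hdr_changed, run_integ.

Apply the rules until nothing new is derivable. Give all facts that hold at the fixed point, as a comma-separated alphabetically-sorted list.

Round 1: (iv) [run_unit :- run_integ.]; (v) [cfg_changed :- lint_clean, tests_changed.]; (vi) [rollback_ready :- link_lib, artifact_signed, compile_a.]; (vii) [src_changed :- tag_release, hdr_changed.]. New: run_unit, cfg_changed, rollback_ready, src_changed.
Round 2: (viii) [compile_c :- run_unit, rollback_ready, lint_clean.]. New: compile_c.
Round 3: (iii) [deploy_stage :- compile_c, artifact_signed.]; (x) [cache_hit :- compile_c, src_changed.]. New: deploy_stage, cache_hit.
Round 4: (i) [format_ok :- tag_release, deploy_stage.]. New: format_ok.

artifact_signed, cache_hit, cfg_changed, compile_a, compile_c, deploy_stage, format_ok, hdr_changed, link_lib, lint_clean, rollback_ready, run_integ, run_unit, src_changed, tag_release, tests_changed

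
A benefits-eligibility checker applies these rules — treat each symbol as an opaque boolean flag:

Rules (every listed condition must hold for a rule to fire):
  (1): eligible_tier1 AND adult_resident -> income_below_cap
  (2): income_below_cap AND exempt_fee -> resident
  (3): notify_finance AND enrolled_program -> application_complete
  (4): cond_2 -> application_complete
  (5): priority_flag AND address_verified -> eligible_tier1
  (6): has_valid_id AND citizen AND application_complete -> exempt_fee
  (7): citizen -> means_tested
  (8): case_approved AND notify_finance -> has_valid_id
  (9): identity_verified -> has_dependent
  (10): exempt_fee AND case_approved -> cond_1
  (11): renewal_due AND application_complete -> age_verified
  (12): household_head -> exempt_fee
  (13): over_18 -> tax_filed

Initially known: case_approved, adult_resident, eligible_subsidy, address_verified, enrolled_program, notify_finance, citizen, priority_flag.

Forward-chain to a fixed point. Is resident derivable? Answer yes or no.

Round 1 — (3), (5), (7), (8), derive application_complete, eligible_tier1, means_tested, has_valid_id.
Round 2 — (1), (6), derive income_below_cap, exempt_fee.
Round 3 — (2), (10), derive resident, cond_1.
resident appears in round 3, so it is derivable.

yes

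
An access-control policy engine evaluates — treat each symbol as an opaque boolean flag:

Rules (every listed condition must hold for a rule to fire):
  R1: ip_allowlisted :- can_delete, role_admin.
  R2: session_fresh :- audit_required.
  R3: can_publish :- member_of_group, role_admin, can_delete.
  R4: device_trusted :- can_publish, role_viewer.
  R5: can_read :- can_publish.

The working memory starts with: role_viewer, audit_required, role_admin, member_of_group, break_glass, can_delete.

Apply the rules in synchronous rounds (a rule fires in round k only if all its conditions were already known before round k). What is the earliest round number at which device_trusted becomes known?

Round 1 fires R1, R2, R3, giving ip_allowlisted, session_fresh, can_publish.
Round 2 fires R4, R5, giving device_trusted, can_read.
device_trusted first appears in round 2.

2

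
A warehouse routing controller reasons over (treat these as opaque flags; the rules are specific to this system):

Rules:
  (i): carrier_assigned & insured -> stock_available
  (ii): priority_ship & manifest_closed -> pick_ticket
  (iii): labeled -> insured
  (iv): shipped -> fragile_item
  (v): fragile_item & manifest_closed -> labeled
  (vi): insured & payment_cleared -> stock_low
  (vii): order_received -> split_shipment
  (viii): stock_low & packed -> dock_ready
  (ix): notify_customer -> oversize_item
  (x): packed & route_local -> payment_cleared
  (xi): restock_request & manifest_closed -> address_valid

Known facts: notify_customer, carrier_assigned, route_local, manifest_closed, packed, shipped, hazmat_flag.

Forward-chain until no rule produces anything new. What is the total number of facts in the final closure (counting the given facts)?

Round 1: (iv) [shipped -> fragile_item]; (ix) [notify_customer -> oversize_item]; (x) [packed & route_local -> payment_cleared]. Adds fragile_item, oversize_item, payment_cleared.
Round 2: (v) [fragile_item & manifest_closed -> labeled]. Adds labeled.
Round 3: (iii) [labeled -> insured]. Adds insured.
Round 4: (i) [carrier_assigned & insured -> stock_available]; (vi) [insured & payment_cleared -> stock_low]. Adds stock_available, stock_low.
Round 5: (viii) [stock_low & packed -> dock_ready]. Adds dock_ready.
Closure: {carrier_assigned, dock_ready, fragile_item, hazmat_flag, insured, labeled, manifest_closed, notify_customer, oversize_item, packed, payment_cleared, route_local, shipped, stock_available, stock_low} — 15 facts.

15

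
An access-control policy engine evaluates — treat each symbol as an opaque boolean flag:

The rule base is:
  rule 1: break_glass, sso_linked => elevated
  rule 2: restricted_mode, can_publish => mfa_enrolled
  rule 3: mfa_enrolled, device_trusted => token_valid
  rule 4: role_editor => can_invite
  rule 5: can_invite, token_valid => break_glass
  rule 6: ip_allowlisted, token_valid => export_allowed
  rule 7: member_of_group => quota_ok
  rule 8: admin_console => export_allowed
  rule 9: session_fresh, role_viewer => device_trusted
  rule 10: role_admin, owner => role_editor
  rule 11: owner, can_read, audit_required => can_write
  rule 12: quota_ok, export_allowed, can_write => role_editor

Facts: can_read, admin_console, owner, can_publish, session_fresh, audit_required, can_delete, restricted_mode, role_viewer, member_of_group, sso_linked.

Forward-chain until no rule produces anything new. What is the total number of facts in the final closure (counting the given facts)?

21

[1] rule 2 [restricted_mode, can_publish => mfa_enrolled]; rule 7 [member_of_group => quota_ok]; rule 8 [admin_console => export_allowed]; rule 9 [session_fresh, role_viewer => device_trusted]; rule 11 [owner, can_read, audit_required => can_write]. ⇒ new: mfa_enrolled, quota_ok, export_allowed, device_trusted, can_write.
[2] rule 3 [mfa_enrolled, device_trusted => token_valid]; rule 12 [quota_ok, export_allowed, can_write => role_editor]. ⇒ new: token_valid, role_editor.
[3] rule 4 [role_editor => can_invite]. ⇒ new: can_invite.
[4] rule 5 [can_invite, token_valid => break_glass]. ⇒ new: break_glass.
[5] rule 1 [break_glass, sso_linked => elevated]. ⇒ new: elevated.
Closure: {admin_console, audit_required, break_glass, can_delete, can_invite, can_publish, can_read, can_write, device_trusted, elevated, export_allowed, member_of_group, mfa_enrolled, owner, quota_ok, restricted_mode, role_editor, role_viewer, session_fresh, sso_linked, token_valid} — 21 facts.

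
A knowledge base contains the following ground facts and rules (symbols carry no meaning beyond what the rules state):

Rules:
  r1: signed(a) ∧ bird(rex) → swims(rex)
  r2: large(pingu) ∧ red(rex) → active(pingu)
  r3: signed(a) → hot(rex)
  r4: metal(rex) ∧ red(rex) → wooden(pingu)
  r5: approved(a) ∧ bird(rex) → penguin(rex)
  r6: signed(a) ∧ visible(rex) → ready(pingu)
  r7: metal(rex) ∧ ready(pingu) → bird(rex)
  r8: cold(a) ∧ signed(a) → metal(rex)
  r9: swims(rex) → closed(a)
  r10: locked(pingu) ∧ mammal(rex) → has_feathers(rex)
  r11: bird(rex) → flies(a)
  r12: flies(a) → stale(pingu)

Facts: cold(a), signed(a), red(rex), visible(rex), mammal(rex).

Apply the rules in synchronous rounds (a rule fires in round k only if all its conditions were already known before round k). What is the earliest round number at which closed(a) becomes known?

Round 1 fires r3, r6, r8, giving hot(rex), ready(pingu), metal(rex).
Round 2 fires r4, r7, giving wooden(pingu), bird(rex).
Round 3 fires r1, r11, giving swims(rex), flies(a).
Round 4 fires r9, r12, giving closed(a), stale(pingu).
closed(a) first appears in round 4.

4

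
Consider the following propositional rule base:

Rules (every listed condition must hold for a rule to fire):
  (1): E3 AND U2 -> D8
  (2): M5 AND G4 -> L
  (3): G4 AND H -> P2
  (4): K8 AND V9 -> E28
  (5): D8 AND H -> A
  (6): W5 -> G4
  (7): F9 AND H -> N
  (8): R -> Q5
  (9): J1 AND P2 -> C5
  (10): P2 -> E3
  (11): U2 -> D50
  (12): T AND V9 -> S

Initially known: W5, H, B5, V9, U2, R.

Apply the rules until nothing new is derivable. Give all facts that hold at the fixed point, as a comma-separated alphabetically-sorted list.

Round 1: (6) [W5 -> G4]; (8) [R -> Q5]; (11) [U2 -> D50]. Adds G4, Q5, D50.
Round 2: (3) [G4 AND H -> P2]. Adds P2.
Round 3: (10) [P2 -> E3]. Adds E3.
Round 4: (1) [E3 AND U2 -> D8]. Adds D8.
Round 5: (5) [D8 AND H -> A]. Adds A.

A, B5, D50, D8, E3, G4, H, P2, Q5, R, U2, V9, W5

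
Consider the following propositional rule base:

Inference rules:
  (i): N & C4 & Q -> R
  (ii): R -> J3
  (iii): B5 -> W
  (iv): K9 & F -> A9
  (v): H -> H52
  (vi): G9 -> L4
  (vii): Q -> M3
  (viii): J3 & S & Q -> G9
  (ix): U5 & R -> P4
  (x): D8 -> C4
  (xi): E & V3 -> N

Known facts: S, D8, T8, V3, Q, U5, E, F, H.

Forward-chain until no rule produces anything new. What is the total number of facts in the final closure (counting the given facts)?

18

Round 1 — (v), (vii), (x), (xi), derive H52, M3, C4, N.
Round 2 — (i), derive R.
Round 3 — (ii), (ix), derive J3, P4.
Round 4 — (viii), derive G9.
Round 5 — (vi), derive L4.
Closure: {C4, D8, E, F, G9, H, H52, J3, L4, M3, N, P4, Q, R, S, T8, U5, V3} — 18 facts.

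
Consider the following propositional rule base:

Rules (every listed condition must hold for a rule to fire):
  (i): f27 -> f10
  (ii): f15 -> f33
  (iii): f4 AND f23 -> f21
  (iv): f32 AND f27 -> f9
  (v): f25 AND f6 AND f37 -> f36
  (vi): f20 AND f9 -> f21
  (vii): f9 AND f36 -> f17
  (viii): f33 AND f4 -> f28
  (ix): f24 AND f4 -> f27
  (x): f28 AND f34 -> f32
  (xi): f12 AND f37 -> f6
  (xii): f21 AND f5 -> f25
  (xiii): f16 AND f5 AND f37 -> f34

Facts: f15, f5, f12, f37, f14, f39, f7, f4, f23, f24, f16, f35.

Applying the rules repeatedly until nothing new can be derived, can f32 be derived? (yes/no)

Round 1 fires (ii), (iii), (ix), (xi), (xiii), giving f33, f21, f27, f6, f34.
Round 2 fires (i), (viii), (xii), giving f10, f28, f25.
Round 3 fires (v), (x), giving f36, f32.
Round 4 fires (iv), giving f9.
Round 5 fires (vii), giving f17.
f32 appears in round 3, so it is derivable.

yes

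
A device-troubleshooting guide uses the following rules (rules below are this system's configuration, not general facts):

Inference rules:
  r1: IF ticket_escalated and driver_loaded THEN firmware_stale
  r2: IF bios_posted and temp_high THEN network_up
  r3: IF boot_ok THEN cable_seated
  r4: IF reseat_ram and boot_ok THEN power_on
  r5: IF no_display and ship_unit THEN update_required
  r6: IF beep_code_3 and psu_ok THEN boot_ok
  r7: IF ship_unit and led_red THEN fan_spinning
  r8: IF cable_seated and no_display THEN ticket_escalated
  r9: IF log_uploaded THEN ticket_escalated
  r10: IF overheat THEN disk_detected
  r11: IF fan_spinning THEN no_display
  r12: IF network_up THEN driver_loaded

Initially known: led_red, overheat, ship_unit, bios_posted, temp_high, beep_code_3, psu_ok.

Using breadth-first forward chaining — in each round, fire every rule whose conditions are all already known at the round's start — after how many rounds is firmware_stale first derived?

4

Round 1: r2 [IF bios_posted and temp_high THEN network_up]; r6 [IF beep_code_3 and psu_ok THEN boot_ok]; r7 [IF ship_unit and led_red THEN fan_spinning]; r10 [IF overheat THEN disk_detected]. New: network_up, boot_ok, fan_spinning, disk_detected.
Round 2: r3 [IF boot_ok THEN cable_seated]; r11 [IF fan_spinning THEN no_display]; r12 [IF network_up THEN driver_loaded]. New: cable_seated, no_display, driver_loaded.
Round 3: r5 [IF no_display and ship_unit THEN update_required]; r8 [IF cable_seated and no_display THEN ticket_escalated]. New: update_required, ticket_escalated.
Round 4: r1 [IF ticket_escalated and driver_loaded THEN firmware_stale]. New: firmware_stale.
firmware_stale first appears in round 4.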